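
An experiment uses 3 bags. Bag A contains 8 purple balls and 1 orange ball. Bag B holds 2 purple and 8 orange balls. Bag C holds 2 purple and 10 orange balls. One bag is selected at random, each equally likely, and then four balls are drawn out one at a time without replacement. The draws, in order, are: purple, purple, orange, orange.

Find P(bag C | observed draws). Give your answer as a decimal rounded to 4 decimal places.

0.4054

The likelihood of the observed sequence under each hypothesis: P(data | bag A) = (8/9)(7/8)(1/7)(0/6) = 0; P(data | bag B) = (2/10)(1/9)(8/8)(7/7) = 0.022222; P(data | bag C) = (2/12)(1/11)(10/10)(9/9) = 0.015152.
The prior-weighted likelihoods are 1/3 · 0 = 0, 1/3 · 0.022222 = 0.0074074, 1/3 · 0.015152 = 0.0050505; with total 0.012458.
Hence P(bag C | data) = (0.0050505) / (0.012458) = 0.40541.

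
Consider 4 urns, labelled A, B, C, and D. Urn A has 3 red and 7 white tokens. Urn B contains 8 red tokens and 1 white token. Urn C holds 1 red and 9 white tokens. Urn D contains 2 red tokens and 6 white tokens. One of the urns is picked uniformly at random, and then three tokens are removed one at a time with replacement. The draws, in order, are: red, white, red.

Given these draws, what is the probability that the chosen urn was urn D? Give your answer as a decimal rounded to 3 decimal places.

The likelihood of the observed sequence under each hypothesis: P(data | urn A) = (3/10)(7/10)(3/10) = 0.063; P(data | urn B) = (8/9)(1/9)(8/9) = 0.087791; P(data | urn C) = (1/10)(9/10)(1/10) = 0.009; P(data | urn D) = (2/8)(6/8)(2/8) = 0.046875.
Multiplying each by its prior: 1/4 · 0.063 = 0.01575, 1/4 · 0.087791 = 0.021948, 1/4 · 0.009 = 0.00225, 1/4 · 0.046875 = 0.011719; these sum to 0.051667.
Hence P(urn D | data) = (0.011719) / (0.051667) = 0.22681.

0.227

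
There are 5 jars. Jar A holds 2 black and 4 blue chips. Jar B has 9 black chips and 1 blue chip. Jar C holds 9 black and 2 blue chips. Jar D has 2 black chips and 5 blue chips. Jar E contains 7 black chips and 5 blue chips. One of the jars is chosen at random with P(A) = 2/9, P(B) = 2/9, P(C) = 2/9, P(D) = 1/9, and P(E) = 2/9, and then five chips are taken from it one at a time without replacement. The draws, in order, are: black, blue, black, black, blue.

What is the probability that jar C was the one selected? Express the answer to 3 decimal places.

The likelihood of the observed sequence under each hypothesis: P(data | jar A) = (2/6)(4/5)(1/4)(0/3) = 0; P(data | jar B) = (9/10)(1/9)(8/8)(7/7)(0/6) = 0; P(data | jar C) = (9/11)(2/10)(8/9)(7/8)(1/7) = 0.018182; P(data | jar D) = (2/7)(5/6)(1/5)(0/4) = 0; P(data | jar E) = (7/12)(5/11)(6/10)(5/9)(4/8) = 0.044192.
Weighting by the prior gives 2/9 · 0 = 0, 2/9 · 0 = 0, 2/9 · 0.018182 = 0.0040404, 1/9 · 0 = 0, 2/9 · 0.044192 = 0.0098204; with total 0.013861.
By Bayes' rule, P(jar C | data) = (0.0040404) / (0.013861) = 0.2915.

0.291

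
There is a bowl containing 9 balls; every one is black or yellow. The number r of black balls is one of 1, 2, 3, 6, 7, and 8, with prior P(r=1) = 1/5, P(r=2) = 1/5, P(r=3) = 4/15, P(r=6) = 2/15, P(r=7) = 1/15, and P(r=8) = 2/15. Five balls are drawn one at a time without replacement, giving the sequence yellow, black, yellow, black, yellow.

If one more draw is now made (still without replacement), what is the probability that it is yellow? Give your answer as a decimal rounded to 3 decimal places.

0.760

Under each hypothesis, the probability of the observed sequence is: P(data | r = 1) = (8/9)(1/8)(7/7)(0/6) = 0; P(data | r = 2) = (7/9)(2/8)(6/7)(1/6)(5/5) = 1/36; P(data | r = 3) = (6/9)(3/8)(5/7)(2/6)(4/5) = 1/21; P(data | r = 6) = (3/9)(6/8)(2/7)(5/6)(1/5) = 1/84; P(data | r = 7) = (2/9)(7/8)(1/7)(6/6)(0/5) = 0; P(data | r = 8) = (1/9)(8/8)(0/7) = 0.
Multiplying each by its prior: 1/5 · 0 = 0, 1/5 · 1/36 = 1/180, 4/15 · 1/21 = 4/315, 2/15 · 1/84 = 1/630, 1/15 · 0 = 0, 2/15 · 0 = 0; these sum to 5/252.
Normalising, the posterior is P(r = 1 | data) = 0, P(r = 2 | data) = 7/25, P(r = 3 | data) = 16/25, P(r = 6 | data) = 2/25, P(r = 7 | data) = 0, P(r = 8 | data) = 0.
So P(yellow next | data) = Σ P(yellow next | H) P(H | data) = (1)(7/25) + (3/4)(16/25) + (0)(2/25) = 19/25.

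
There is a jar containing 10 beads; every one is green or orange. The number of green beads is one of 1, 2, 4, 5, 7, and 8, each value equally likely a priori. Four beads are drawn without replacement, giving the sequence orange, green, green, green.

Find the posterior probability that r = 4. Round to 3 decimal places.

Under each hypothesis, the probability of the observed sequence is: P(data | r = 1) = (9/10)(1/9)(0/8) = 0; P(data | r = 2) = (8/10)(2/9)(1/8)(0/7) = 0; P(data | r = 4) = (6/10)(4/9)(3/8)(2/7) = 0.028571; P(data | r = 5) = (5/10)(5/9)(4/8)(3/7) = 0.059524; P(data | r = 7) = (3/10)(7/9)(6/8)(5/7) = 0.125; P(data | r = 8) = (2/10)(8/9)(7/8)(6/7) = 0.13333.
Multiplying each by its prior: 1/6 · 0 = 0, 1/6 · 0 = 0, 1/6 · 0.028571 = 0.0047619, 1/6 · 0.059524 = 0.0099206, 1/6 · 0.125 = 0.020833, 1/6 · 0.13333 = 0.022222; summing to 0.057738.
Hence P(r = 4 | data) = (0.0047619) / (0.057738) = 0.082474.

0.082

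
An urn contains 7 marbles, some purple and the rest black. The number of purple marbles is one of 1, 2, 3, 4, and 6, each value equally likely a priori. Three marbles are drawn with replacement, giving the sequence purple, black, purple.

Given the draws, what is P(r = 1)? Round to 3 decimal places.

Compute the likelihood of the observed sequence for each case: P(data | r = 1) = (1/7)(6/7)(1/7) = 0.017493; P(data | r = 2) = (2/7)(5/7)(2/7) = 0.058309; P(data | r = 3) = (3/7)(4/7)(3/7) = 0.10496; P(data | r = 4) = (4/7)(3/7)(4/7) = 0.13994; P(data | r = 6) = (6/7)(1/7)(6/7) = 0.10496.
Multiplying each by its prior: 1/5 · 0.017493 = 0.0034985, 1/5 · 0.058309 = 0.011662, 1/5 · 0.10496 = 0.020991, 1/5 · 0.13994 = 0.027988, 1/5 · 0.10496 = 0.020991; summing to 0.085131.
By Bayes' rule, P(r = 1 | data) = (0.0034985) / (0.085131) = 0.041096.

0.041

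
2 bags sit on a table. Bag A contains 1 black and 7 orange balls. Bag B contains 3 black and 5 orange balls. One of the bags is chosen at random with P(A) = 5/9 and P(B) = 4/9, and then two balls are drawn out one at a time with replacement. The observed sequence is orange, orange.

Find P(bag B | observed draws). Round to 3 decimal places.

Compute the likelihood of the observed sequence for each case: P(data | bag A) = (7/8)(7/8) = 49/64; P(data | bag B) = (5/8)(5/8) = 25/64.
The prior-weighted likelihoods are 5/9 · 49/64 = 245/576, 4/9 · 25/64 = 25/144; summing to 115/192.
Hence P(bag B | data) = (25/144) / (115/192) = 20/69.

0.290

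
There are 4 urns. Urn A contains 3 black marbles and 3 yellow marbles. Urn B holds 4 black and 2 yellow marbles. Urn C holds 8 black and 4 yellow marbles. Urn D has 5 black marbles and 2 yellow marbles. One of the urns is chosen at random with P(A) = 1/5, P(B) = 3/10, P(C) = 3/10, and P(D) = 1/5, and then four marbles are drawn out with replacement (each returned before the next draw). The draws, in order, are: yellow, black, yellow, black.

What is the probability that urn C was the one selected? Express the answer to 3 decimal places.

The likelihood of the observed sequence under each hypothesis: P(data | urn A) = (3/6)(3/6)(3/6)(3/6) = 0.0625; P(data | urn B) = (2/6)(4/6)(2/6)(4/6) = 0.049383; P(data | urn C) = (4/12)(8/12)(4/12)(8/12) = 0.049383; P(data | urn D) = (2/7)(5/7)(2/7)(5/7) = 0.041649.
Weighting by the prior gives 1/5 · 0.0625 = 0.0125, 3/10 · 0.049383 = 0.014815, 3/10 · 0.049383 = 0.014815, 1/5 · 0.041649 = 0.0083299; these sum to 0.050459.
Therefore the posterior P(urn C | data) = (0.014815) / (0.050459) = 0.2936.

0.294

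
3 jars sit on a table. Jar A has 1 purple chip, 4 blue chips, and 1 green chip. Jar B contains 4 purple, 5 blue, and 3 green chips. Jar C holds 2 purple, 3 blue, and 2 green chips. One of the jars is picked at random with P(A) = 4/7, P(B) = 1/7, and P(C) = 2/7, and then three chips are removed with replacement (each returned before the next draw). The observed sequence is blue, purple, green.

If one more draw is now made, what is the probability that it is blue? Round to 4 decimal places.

Under each hypothesis, the probability of the observed sequence is: P(data | jar A) = (4/6)(1/6)(1/6) = 0.018519; P(data | jar B) = (5/12)(4/12)(3/12) = 0.034722; P(data | jar C) = (3/7)(2/7)(2/7) = 0.034985.
Multiplying each by its prior: 4/7 · 0.018519 = 0.010582, 1/7 · 0.034722 = 0.0049603, 2/7 · 0.034985 = 0.0099958; these sum to 0.025538.
Dividing through by the total gives posterior P(jar A | data) = 0.41436, P(jar B | data) = 0.19423, P(jar C | data) = 0.39141.
So P(blue next | data) = Σ P(blue next | H) P(H | data) = (2/3)(0.41436) + (5/12)(0.19423) + (3/7)(0.39141) = 0.52492.

0.5249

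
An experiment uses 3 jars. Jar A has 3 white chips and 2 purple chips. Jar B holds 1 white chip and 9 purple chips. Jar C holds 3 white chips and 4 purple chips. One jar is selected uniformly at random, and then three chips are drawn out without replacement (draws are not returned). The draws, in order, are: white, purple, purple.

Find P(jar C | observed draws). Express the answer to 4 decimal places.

0.4615

Compute the likelihood of the observed sequence for each case: P(data | jar A) = (3/5)(2/4)(1/3) = 1/10; P(data | jar B) = (1/10)(9/9)(8/8) = 1/10; P(data | jar C) = (3/7)(4/6)(3/5) = 6/35.
Weighting by the prior gives 1/3 · 1/10 = 1/30, 1/3 · 1/10 = 1/30, 1/3 · 6/35 = 2/35; summing to 13/105.
So P(jar C | data) = (2/35) / (13/105) = 6/13.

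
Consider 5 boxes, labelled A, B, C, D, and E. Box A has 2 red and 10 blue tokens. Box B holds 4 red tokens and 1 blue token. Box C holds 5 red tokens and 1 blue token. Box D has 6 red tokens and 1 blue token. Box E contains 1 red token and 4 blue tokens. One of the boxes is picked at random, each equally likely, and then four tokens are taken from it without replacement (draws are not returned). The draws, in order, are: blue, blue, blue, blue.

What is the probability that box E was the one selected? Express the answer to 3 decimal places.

0.320

Under each hypothesis, the probability of the observed sequence is: P(data | box A) = (10/12)(9/11)(8/10)(7/9) = 14/33; P(data | box B) = (1/5)(0/4) = 0; P(data | box C) = (1/6)(0/5) = 0; P(data | box D) = (1/7)(0/6) = 0; P(data | box E) = (4/5)(3/4)(2/3)(1/2) = 1/5.
The prior-weighted likelihoods are 1/5 · 14/33 = 14/165, 1/5 · 0 = 0, 1/5 · 0 = 0, 1/5 · 0 = 0, 1/5 · 1/5 = 1/25; with total 103/825.
By Bayes' rule, P(box E | data) = (1/25) / (103/825) = 33/103.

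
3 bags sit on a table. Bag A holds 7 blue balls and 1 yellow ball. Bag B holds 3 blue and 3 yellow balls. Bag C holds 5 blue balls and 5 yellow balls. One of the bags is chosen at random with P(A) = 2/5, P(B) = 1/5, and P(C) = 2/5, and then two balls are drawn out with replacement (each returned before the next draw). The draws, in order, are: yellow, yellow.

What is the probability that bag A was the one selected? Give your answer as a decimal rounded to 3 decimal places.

The likelihood of the observed sequence under each hypothesis: P(data | bag A) = (1/8)(1/8) = 1/64; P(data | bag B) = (3/6)(3/6) = 1/4; P(data | bag C) = (5/10)(5/10) = 1/4.
The prior-weighted likelihoods are 2/5 · 1/64 = 1/160, 1/5 · 1/4 = 1/20, 2/5 · 1/4 = 1/10; with total 5/32.
Hence P(bag A | data) = (1/160) / (5/32) = 1/25.

0.040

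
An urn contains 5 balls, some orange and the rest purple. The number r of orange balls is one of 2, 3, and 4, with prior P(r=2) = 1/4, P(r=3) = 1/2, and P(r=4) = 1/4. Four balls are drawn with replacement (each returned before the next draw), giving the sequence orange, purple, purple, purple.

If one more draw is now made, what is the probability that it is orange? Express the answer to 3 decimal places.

0.506

Under each hypothesis, the probability of the observed sequence is: P(data | r = 2) = (2/5)(3/5)(3/5)(3/5) = 0.0864; P(data | r = 3) = (3/5)(2/5)(2/5)(2/5) = 0.0384; P(data | r = 4) = (4/5)(1/5)(1/5)(1/5) = 0.0064.
The prior-weighted likelihoods are 1/4 · 0.0864 = 0.0216, 1/2 · 0.0384 = 0.0192, 1/4 · 0.0064 = 0.0016; summing to 0.0424.
Normalising, the posterior is P(r = 2 | data) = 0.50943, P(r = 3 | data) = 0.45283, P(r = 4 | data) = 0.037736.
Averaging over the posterior, P(orange next | data) = (2/5)(0.50943) + (3/5)(0.45283) + (4/5)(0.037736) = 0.50566.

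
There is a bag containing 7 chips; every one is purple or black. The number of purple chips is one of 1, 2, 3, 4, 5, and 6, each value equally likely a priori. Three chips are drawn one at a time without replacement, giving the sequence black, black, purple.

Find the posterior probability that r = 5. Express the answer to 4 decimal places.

For each hypothesis, P(data | H) works out to: P(data | r = 1) = (6/7)(5/6)(1/5) = 1/7; P(data | r = 2) = (5/7)(4/6)(2/5) = 4/21; P(data | r = 3) = (4/7)(3/6)(3/5) = 6/35; P(data | r = 4) = (3/7)(2/6)(4/5) = 4/35; P(data | r = 5) = (2/7)(1/6)(5/5) = 1/21; P(data | r = 6) = (1/7)(0/6) = 0.
Weighting by the prior gives 1/6 · 1/7 = 1/42, 1/6 · 4/21 = 2/63, 1/6 · 6/35 = 1/35, 1/6 · 4/35 = 2/105, 1/6 · 1/21 = 1/126, 1/6 · 0 = 0; with total 1/9.
Therefore the posterior P(r = 5 | data) = (1/126) / (1/9) = 1/14.

0.0714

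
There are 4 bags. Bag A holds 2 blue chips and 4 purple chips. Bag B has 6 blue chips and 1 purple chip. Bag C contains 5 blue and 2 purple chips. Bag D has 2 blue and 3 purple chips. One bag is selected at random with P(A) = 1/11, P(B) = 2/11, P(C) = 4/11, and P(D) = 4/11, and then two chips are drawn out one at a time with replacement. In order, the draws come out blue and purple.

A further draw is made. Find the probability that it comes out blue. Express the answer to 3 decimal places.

For each hypothesis, P(data | H) works out to: P(data | bag A) = (2/6)(4/6) = 0.22222; P(data | bag B) = (6/7)(1/7) = 0.12245; P(data | bag C) = (5/7)(2/7) = 0.20408; P(data | bag D) = (2/5)(3/5) = 0.24.
Multiplying each by its prior: 1/11 · 0.22222 = 0.020202, 2/11 · 0.12245 = 0.022263, 4/11 · 0.20408 = 0.074212, 4/11 · 0.24 = 0.087273; summing to 0.20395.
Dividing through by the total gives posterior P(bag A | data) = 0.099054, P(bag B | data) = 0.10916, P(bag C | data) = 0.36387, P(bag D | data) = 0.42791.
So P(blue next | data) = Σ P(blue next | H) P(H | data) = (1/3)(0.099054) + (6/7)(0.10916) + (5/7)(0.36387) + (2/5)(0.42791) = 0.55766.

0.558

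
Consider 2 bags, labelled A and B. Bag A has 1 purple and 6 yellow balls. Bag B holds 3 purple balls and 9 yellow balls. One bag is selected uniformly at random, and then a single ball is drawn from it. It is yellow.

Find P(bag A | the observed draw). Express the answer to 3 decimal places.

0.533

Compute the likelihood of this draw for each case: P(data | bag A) = (6/7) = 6/7; P(data | bag B) = (9/12) = 3/4.
Multiplying each by its prior: 1/2 · 6/7 = 3/7, 1/2 · 3/4 = 3/8; with total 45/56.
Hence P(bag A | data) = (3/7) / (45/56) = 8/15.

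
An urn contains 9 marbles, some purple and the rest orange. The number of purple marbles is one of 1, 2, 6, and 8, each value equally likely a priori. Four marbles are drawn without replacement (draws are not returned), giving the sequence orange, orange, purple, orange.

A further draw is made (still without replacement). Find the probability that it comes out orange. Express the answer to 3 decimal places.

0.848

Compute the likelihood of the observed sequence for each case: P(data | r = 1) = (8/9)(7/8)(1/7)(6/6) = 1/9; P(data | r = 2) = (7/9)(6/8)(2/7)(5/6) = 5/36; P(data | r = 6) = (3/9)(2/8)(6/7)(1/6) = 1/84; P(data | r = 8) = (1/9)(0/8) = 0.
Multiplying each by its prior: 1/4 · 1/9 = 1/36, 1/4 · 5/36 = 5/144, 1/4 · 1/84 = 1/336, 1/4 · 0 = 0; with total 11/168.
The posterior is then P(r = 1 | data) = 14/33, P(r = 2 | data) = 35/66, P(r = 6 | data) = 1/22, P(r = 8 | data) = 0.
So P(orange next | data) = Σ P(orange next | H) P(H | data) = (1)(14/33) + (4/5)(35/66) + (0)(1/22) = 28/33.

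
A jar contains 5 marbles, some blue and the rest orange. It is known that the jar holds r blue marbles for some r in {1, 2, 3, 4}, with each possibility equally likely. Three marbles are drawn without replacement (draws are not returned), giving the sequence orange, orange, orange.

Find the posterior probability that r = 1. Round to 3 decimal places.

Under each hypothesis, the probability of the observed sequence is: P(data | r = 1) = (4/5)(3/4)(2/3) = 2/5; P(data | r = 2) = (3/5)(2/4)(1/3) = 1/10; P(data | r = 3) = (2/5)(1/4)(0/3) = 0; P(data | r = 4) = (1/5)(0/4) = 0.
Multiplying each by its prior: 1/4 · 2/5 = 1/10, 1/4 · 1/10 = 1/40, 1/4 · 0 = 0, 1/4 · 0 = 0; summing to 1/8.
Hence P(r = 1 | data) = (1/10) / (1/8) = 4/5.

0.800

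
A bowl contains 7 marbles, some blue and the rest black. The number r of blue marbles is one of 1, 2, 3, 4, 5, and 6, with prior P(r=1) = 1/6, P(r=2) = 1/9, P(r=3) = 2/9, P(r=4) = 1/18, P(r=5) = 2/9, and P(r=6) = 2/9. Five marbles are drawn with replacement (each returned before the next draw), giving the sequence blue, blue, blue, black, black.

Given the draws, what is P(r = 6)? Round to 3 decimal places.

Compute the likelihood of the observed sequence for each case: P(data | r = 1) = (1/7)(1/7)(1/7)(6/7)(6/7) = 0.002142; P(data | r = 2) = (2/7)(2/7)(2/7)(5/7)(5/7) = 0.0119; P(data | r = 3) = (3/7)(3/7)(3/7)(4/7)(4/7) = 0.025704; P(data | r = 4) = (4/7)(4/7)(4/7)(3/7)(3/7) = 0.034271; P(data | r = 5) = (5/7)(5/7)(5/7)(2/7)(2/7) = 0.02975; P(data | r = 6) = (6/7)(6/7)(6/7)(1/7)(1/7) = 0.012852.
Weighting by the prior gives 1/6 · 0.002142 = 0.00035699, 1/9 · 0.0119 = 0.0013222, 2/9 · 0.025704 = 0.0057119, 1/18 · 0.034271 = 0.001904, 2/9 · 0.02975 = 0.006611, 2/9 · 0.012852 = 0.002856; with total 0.018762.
So P(r = 6 | data) = (0.002856) / (0.018762) = 0.15222.

0.152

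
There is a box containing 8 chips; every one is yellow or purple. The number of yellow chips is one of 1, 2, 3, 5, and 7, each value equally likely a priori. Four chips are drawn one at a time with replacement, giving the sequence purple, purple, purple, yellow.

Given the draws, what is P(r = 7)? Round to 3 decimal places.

Under each hypothesis, the probability of the observed sequence is: P(data | r = 1) = (7/8)(7/8)(7/8)(1/8) = 0.08374; P(data | r = 2) = (6/8)(6/8)(6/8)(2/8) = 0.10547; P(data | r = 3) = (5/8)(5/8)(5/8)(3/8) = 0.091553; P(data | r = 5) = (3/8)(3/8)(3/8)(5/8) = 0.032959; P(data | r = 7) = (1/8)(1/8)(1/8)(7/8) = 0.001709.
The prior-weighted likelihoods are 1/5 · 0.08374 = 0.016748, 1/5 · 0.10547 = 0.021094, 1/5 · 0.091553 = 0.018311, 1/5 · 0.032959 = 0.0065918, 1/5 · 0.001709 = 0.0003418; summing to 0.063086.
Hence P(r = 7 | data) = (0.0003418) / (0.063086) = 0.005418.

0.005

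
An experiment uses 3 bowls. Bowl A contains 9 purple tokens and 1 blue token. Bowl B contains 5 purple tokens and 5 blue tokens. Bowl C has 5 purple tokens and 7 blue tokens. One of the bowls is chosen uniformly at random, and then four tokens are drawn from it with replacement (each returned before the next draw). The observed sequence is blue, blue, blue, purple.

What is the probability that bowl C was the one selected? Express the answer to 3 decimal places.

Under each hypothesis, the probability of the observed sequence is: P(data | bowl A) = (1/10)(1/10)(1/10)(9/10) = 0.0009; P(data | bowl B) = (5/10)(5/10)(5/10)(5/10) = 0.0625; P(data | bowl C) = (7/12)(7/12)(7/12)(5/12) = 0.082706.
Multiplying each by its prior: 1/3 · 0.0009 = 0.0003, 1/3 · 0.0625 = 0.020833, 1/3 · 0.082706 = 0.027569; summing to 0.048702.
Hence P(bowl C | data) = (0.027569) / (0.048702) = 0.56607.

0.566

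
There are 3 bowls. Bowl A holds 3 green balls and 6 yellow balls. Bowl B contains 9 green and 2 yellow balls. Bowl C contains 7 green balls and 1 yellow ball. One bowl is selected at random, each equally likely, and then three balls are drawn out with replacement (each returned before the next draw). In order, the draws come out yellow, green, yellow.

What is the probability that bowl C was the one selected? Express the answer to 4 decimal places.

For each hypothesis, P(data | H) works out to: P(data | bowl A) = (6/9)(3/9)(6/9) = 0.14815; P(data | bowl B) = (2/11)(9/11)(2/11) = 0.027047; P(data | bowl C) = (1/8)(7/8)(1/8) = 0.013672.
Weighting by the prior gives 1/3 · 0.14815 = 0.049383, 1/3 · 0.027047 = 0.0090158, 1/3 · 0.013672 = 0.0045573; summing to 0.062956.
So P(bowl C | data) = (0.0045573) / (0.062956) = 0.072389.

0.0724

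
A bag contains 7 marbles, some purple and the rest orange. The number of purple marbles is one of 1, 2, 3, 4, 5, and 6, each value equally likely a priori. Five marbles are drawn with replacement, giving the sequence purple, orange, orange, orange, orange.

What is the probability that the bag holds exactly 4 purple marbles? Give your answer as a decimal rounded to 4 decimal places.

For each hypothesis, P(data | H) works out to: P(data | r = 1) = (1/7)(6/7)(6/7)(6/7)(6/7) = 0.077111; P(data | r = 2) = (2/7)(5/7)(5/7)(5/7)(5/7) = 0.074374; P(data | r = 3) = (3/7)(4/7)(4/7)(4/7)(4/7) = 0.045695; P(data | r = 4) = (4/7)(3/7)(3/7)(3/7)(3/7) = 0.019278; P(data | r = 5) = (5/7)(2/7)(2/7)(2/7)(2/7) = 0.0047599; P(data | r = 6) = (6/7)(1/7)(1/7)(1/7)(1/7) = 0.00035699.
Weighting by the prior gives 1/6 · 0.077111 = 0.012852, 1/6 · 0.074374 = 0.012396, 1/6 · 0.045695 = 0.0076159, 1/6 · 0.019278 = 0.0032129, 1/6 · 0.0047599 = 0.00079332, 1/6 · 0.00035699 = 5.9499e-05; summing to 0.036929.
So P(r = 4 | data) = (0.0032129) / (0.036929) = 0.087003.

0.0870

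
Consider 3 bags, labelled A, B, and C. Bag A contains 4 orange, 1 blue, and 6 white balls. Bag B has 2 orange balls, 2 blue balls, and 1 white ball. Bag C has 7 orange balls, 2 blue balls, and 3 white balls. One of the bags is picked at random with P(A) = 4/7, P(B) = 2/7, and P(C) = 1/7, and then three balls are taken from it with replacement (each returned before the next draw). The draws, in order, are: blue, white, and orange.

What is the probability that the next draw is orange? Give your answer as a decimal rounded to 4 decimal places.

Under each hypothesis, the probability of the observed sequence is: P(data | bag A) = (1/11)(6/11)(4/11) = 0.018032; P(data | bag B) = (2/5)(1/5)(2/5) = 0.032; P(data | bag C) = (2/12)(3/12)(7/12) = 0.024306.
Weighting by the prior gives 4/7 · 0.018032 = 0.010304, 2/7 · 0.032 = 0.0091429, 1/7 · 0.024306 = 0.0034722; these sum to 0.022919.
Normalising, the posterior is P(bag A | data) = 0.44958, P(bag B | data) = 0.39892, P(bag C | data) = 0.1515.
So P(orange next | data) = Σ P(orange next | H) P(H | data) = (4/11)(0.44958) + (2/5)(0.39892) + (7/12)(0.1515) = 0.41143.

0.4114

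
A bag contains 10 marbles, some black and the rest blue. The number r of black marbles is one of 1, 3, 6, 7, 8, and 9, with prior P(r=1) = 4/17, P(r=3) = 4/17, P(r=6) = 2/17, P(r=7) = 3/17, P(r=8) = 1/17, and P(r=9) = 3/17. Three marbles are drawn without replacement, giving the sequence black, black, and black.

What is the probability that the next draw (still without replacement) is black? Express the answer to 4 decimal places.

0.7290

Compute the likelihood of the observed sequence for each case: P(data | r = 1) = (1/10)(0/9) = 0; P(data | r = 3) = (3/10)(2/9)(1/8) = 0.0083333; P(data | r = 6) = (6/10)(5/9)(4/8) = 0.16667; P(data | r = 7) = (7/10)(6/9)(5/8) = 0.29167; P(data | r = 8) = (8/10)(7/9)(6/8) = 0.46667; P(data | r = 9) = (9/10)(8/9)(7/8) = 0.7.
Weighting by the prior gives 4/17 · 0 = 0, 4/17 · 0.0083333 = 0.0019608, 2/17 · 0.16667 = 0.019608, 3/17 · 0.29167 = 0.051471, 1/17 · 0.46667 = 0.027451, 3/17 · 0.7 = 0.12353; with total 0.22402.
Dividing through by the total gives posterior P(r = 1 | data) = 0, P(r = 3 | data) = 0.0087527, P(r = 6 | data) = 0.087527, P(r = 7 | data) = 0.22976, P(r = 8 | data) = 0.12254, P(r = 9 | data) = 0.55142.
Averaging over the posterior, P(black next | data) = (0)(0.0087527) + (3/7)(0.087527) + (4/7)(0.22976) + (5/7)(0.12254) + (6/7)(0.55142) = 0.72898.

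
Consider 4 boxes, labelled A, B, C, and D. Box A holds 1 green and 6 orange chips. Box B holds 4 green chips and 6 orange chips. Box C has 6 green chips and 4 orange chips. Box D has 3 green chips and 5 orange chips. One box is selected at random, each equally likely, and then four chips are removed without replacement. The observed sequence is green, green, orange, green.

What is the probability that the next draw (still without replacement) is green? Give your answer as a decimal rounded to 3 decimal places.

Compute the likelihood of the observed sequence for each case: P(data | box A) = (1/7)(0/6) = 0; P(data | box B) = (4/10)(3/9)(6/8)(2/7) = 1/35; P(data | box C) = (6/10)(5/9)(4/8)(4/7) = 2/21; P(data | box D) = (3/8)(2/7)(5/6)(1/5) = 1/56.
Weighting by the prior gives 1/4 · 0 = 0, 1/4 · 1/35 = 1/140, 1/4 · 2/21 = 1/42, 1/4 · 1/56 = 1/224; summing to 17/480.
Normalising, the posterior is P(box A | data) = 0, P(box B | data) = 24/119, P(box C | data) = 80/119, P(box D | data) = 15/119.
So P(green next | data) = Σ P(green next | H) P(H | data) = (1/6)(24/119) + (1/2)(80/119) + (0)(15/119) = 44/119.

0.370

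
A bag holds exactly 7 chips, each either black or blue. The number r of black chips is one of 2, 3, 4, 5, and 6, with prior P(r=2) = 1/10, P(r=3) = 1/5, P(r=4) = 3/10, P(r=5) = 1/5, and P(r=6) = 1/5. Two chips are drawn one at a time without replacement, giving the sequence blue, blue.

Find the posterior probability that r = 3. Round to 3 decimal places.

0.364

For each hypothesis, P(data | H) works out to: P(data | r = 2) = (5/7)(4/6) = 10/21; P(data | r = 3) = (4/7)(3/6) = 2/7; P(data | r = 4) = (3/7)(2/6) = 1/7; P(data | r = 5) = (2/7)(1/6) = 1/21; P(data | r = 6) = (1/7)(0/6) = 0.
Weighting by the prior gives 1/10 · 10/21 = 1/21, 1/5 · 2/7 = 2/35, 3/10 · 1/7 = 3/70, 1/5 · 1/21 = 1/105, 1/5 · 0 = 0; these sum to 11/70.
Hence P(r = 3 | data) = (2/35) / (11/70) = 4/11.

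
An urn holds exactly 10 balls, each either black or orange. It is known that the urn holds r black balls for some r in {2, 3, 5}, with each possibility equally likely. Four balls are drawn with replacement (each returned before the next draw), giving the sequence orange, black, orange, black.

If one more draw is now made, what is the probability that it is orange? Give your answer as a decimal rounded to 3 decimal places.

0.625

Under each hypothesis, the probability of the observed sequence is: P(data | r = 2) = (8/10)(2/10)(8/10)(2/10) = 0.0256; P(data | r = 3) = (7/10)(3/10)(7/10)(3/10) = 0.0441; P(data | r = 5) = (5/10)(5/10)(5/10)(5/10) = 0.0625.
Weighting by the prior gives 1/3 · 0.0256 = 0.0085333, 1/3 · 0.0441 = 0.0147, 1/3 · 0.0625 = 0.020833; summing to 0.044067.
Dividing through by the total gives posterior P(r = 2 | data) = 0.19365, P(r = 3 | data) = 0.33359, P(r = 5 | data) = 0.47277.
Averaging over the posterior, P(orange next | data) = (4/5)(0.19365) + (7/10)(0.33359) + (1/2)(0.47277) = 0.62481.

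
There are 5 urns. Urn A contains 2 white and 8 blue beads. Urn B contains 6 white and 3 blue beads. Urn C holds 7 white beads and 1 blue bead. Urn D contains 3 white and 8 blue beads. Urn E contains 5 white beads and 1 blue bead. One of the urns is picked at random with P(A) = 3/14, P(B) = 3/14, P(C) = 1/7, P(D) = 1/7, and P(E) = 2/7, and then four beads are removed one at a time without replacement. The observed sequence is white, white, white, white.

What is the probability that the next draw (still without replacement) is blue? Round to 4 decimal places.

0.4204

For each hypothesis, P(data | H) works out to: P(data | urn A) = (2/10)(1/9)(0/8) = 0; P(data | urn B) = (6/9)(5/8)(4/7)(3/6) = 5/42; P(data | urn C) = (7/8)(6/7)(5/6)(4/5) = 1/2; P(data | urn D) = (3/11)(2/10)(1/9)(0/8) = 0; P(data | urn E) = (5/6)(4/5)(3/4)(2/3) = 1/3.
Multiplying each by its prior: 3/14 · 0 = 0, 3/14 · 5/42 = 5/196, 1/7 · 1/2 = 1/14, 1/7 · 0 = 0, 2/7 · 1/3 = 2/21; summing to 113/588.
Dividing through by the total gives posterior P(urn A | data) = 0, P(urn B | data) = 15/113, P(urn C | data) = 42/113, P(urn D | data) = 0, P(urn E | data) = 56/113.
So P(blue next | data) = Σ P(blue next | H) P(H | data) = (3/5)(15/113) + (1/4)(42/113) + (1/2)(56/113) = 95/226.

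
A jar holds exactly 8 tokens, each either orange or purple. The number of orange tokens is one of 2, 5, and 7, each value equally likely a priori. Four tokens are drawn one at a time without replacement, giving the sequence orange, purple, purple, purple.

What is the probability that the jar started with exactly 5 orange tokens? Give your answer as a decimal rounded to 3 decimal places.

Under each hypothesis, the probability of the observed sequence is: P(data | r = 2) = (2/8)(6/7)(5/6)(4/5) = 1/7; P(data | r = 5) = (5/8)(3/7)(2/6)(1/5) = 1/56; P(data | r = 7) = (7/8)(1/7)(0/6) = 0.
The prior-weighted likelihoods are 1/3 · 1/7 = 1/21, 1/3 · 1/56 = 1/168, 1/3 · 0 = 0; with total 3/56.
So P(r = 5 | data) = (1/168) / (3/56) = 1/9.

0.111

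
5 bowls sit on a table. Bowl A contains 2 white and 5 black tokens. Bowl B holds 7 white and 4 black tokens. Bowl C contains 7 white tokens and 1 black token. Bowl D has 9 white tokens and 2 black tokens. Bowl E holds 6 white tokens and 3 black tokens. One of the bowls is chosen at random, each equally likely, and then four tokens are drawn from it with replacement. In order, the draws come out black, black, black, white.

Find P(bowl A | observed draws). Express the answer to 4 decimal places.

0.6271

Under each hypothesis, the probability of the observed sequence is: P(data | bowl A) = (5/7)(5/7)(5/7)(2/7) = 0.10412; P(data | bowl B) = (4/11)(4/11)(4/11)(7/11) = 0.030599; P(data | bowl C) = (1/8)(1/8)(1/8)(7/8) = 0.001709; P(data | bowl D) = (2/11)(2/11)(2/11)(9/11) = 0.0049177; P(data | bowl E) = (3/9)(3/9)(3/9)(6/9) = 0.024691.
Weighting by the prior gives 1/5 · 0.10412 = 0.020825, 1/5 · 0.030599 = 0.0061198, 1/5 · 0.001709 = 0.0003418, 1/5 · 0.0049177 = 0.00098354, 1/5 · 0.024691 = 0.0049383; these sum to 0.033208.
Hence P(bowl A | data) = (0.020825) / (0.033208) = 0.6271.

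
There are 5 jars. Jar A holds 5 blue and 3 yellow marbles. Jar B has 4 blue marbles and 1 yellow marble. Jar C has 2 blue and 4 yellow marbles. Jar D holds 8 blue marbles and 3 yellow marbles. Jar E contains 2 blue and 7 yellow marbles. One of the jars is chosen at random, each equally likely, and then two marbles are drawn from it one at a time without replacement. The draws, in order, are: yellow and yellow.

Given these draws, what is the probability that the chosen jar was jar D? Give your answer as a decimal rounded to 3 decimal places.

0.048

Compute the likelihood of the observed sequence for each case: P(data | jar A) = (3/8)(2/7) = 0.10714; P(data | jar B) = (1/5)(0/4) = 0; P(data | jar C) = (4/6)(3/5) = 0.4; P(data | jar D) = (3/11)(2/10) = 0.054545; P(data | jar E) = (7/9)(6/8) = 0.58333.
Multiplying each by its prior: 1/5 · 0.10714 = 0.021429, 1/5 · 0 = 0, 1/5 · 0.4 = 0.08, 1/5 · 0.054545 = 0.010909, 1/5 · 0.58333 = 0.11667; these sum to 0.229.
Therefore the posterior P(jar D | data) = (0.010909) / (0.229) = 0.047637.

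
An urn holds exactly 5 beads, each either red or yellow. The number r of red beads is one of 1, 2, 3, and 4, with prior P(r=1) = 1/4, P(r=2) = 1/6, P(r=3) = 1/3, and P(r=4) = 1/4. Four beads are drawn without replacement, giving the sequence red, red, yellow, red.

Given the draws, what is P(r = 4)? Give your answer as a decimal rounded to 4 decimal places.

The likelihood of the observed sequence under each hypothesis: P(data | r = 1) = (1/5)(0/4) = 0; P(data | r = 2) = (2/5)(1/4)(3/3)(0/2) = 0; P(data | r = 3) = (3/5)(2/4)(2/3)(1/2) = 1/10; P(data | r = 4) = (4/5)(3/4)(1/3)(2/2) = 1/5.
The prior-weighted likelihoods are 1/4 · 0 = 0, 1/6 · 0 = 0, 1/3 · 1/10 = 1/30, 1/4 · 1/5 = 1/20; summing to 1/12.
Hence P(r = 4 | data) = (1/20) / (1/12) = 3/5.

0.6000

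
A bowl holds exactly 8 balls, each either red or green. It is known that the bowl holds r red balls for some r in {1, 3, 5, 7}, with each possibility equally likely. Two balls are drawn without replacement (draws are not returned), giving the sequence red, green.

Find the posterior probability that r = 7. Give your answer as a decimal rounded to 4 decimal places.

The likelihood of the observed sequence under each hypothesis: P(data | r = 1) = (1/8)(7/7) = 1/8; P(data | r = 3) = (3/8)(5/7) = 15/56; P(data | r = 5) = (5/8)(3/7) = 15/56; P(data | r = 7) = (7/8)(1/7) = 1/8.
The prior-weighted likelihoods are 1/4 · 1/8 = 1/32, 1/4 · 15/56 = 15/224, 1/4 · 15/56 = 15/224, 1/4 · 1/8 = 1/32; with total 11/56.
By Bayes' rule, P(r = 7 | data) = (1/32) / (11/56) = 7/44.

0.1591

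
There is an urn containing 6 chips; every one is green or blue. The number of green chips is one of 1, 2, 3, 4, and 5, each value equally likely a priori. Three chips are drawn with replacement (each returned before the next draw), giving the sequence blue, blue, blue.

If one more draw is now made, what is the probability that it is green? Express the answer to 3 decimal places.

0.275

Compute the likelihood of the observed sequence for each case: P(data | r = 1) = (5/6)(5/6)(5/6) = 0.5787; P(data | r = 2) = (4/6)(4/6)(4/6) = 0.2963; P(data | r = 3) = (3/6)(3/6)(3/6) = 0.125; P(data | r = 4) = (2/6)(2/6)(2/6) = 0.037037; P(data | r = 5) = (1/6)(1/6)(1/6) = 0.0046296.
The prior-weighted likelihoods are 1/5 · 0.5787 = 0.11574, 1/5 · 0.2963 = 0.059259, 1/5 · 0.125 = 0.025, 1/5 · 0.037037 = 0.0074074, 1/5 · 0.0046296 = 0.00092593; with total 0.20833.
The posterior is then P(r = 1 | data) = 0.55556, P(r = 2 | data) = 0.28444, P(r = 3 | data) = 0.12, P(r = 4 | data) = 0.035556, P(r = 5 | data) = 0.0044444.
Averaging over the posterior, P(green next | data) = (1/6)(0.55556) + (1/3)(0.28444) + (1/2)(0.12) + (2/3)(0.035556) + (5/6)(0.0044444) = 0.27481.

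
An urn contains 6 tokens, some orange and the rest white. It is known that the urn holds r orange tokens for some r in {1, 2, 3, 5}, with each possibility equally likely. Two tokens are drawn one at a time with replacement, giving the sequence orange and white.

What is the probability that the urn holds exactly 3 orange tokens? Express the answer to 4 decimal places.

0.3333

Compute the likelihood of the observed sequence for each case: P(data | r = 1) = (1/6)(5/6) = 5/36; P(data | r = 2) = (2/6)(4/6) = 2/9; P(data | r = 3) = (3/6)(3/6) = 1/4; P(data | r = 5) = (5/6)(1/6) = 5/36.
The prior-weighted likelihoods are 1/4 · 5/36 = 5/144, 1/4 · 2/9 = 1/18, 1/4 · 1/4 = 1/16, 1/4 · 5/36 = 5/144; these sum to 3/16.
By Bayes' rule, P(r = 3 | data) = (1/16) / (3/16) = 1/3.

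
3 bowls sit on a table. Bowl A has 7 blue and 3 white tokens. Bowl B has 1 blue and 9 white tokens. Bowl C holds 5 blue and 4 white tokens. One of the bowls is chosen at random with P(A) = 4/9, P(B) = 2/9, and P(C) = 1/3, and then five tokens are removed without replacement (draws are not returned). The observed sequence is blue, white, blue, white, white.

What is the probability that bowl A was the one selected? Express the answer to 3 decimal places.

0.259

The likelihood of the observed sequence under each hypothesis: P(data | bowl A) = (7/10)(3/9)(6/8)(2/7)(1/6) = 1/120; P(data | bowl B) = (1/10)(9/9)(0/8) = 0; P(data | bowl C) = (5/9)(4/8)(4/7)(3/6)(2/5) = 2/63.
Multiplying each by its prior: 4/9 · 1/120 = 1/270, 2/9 · 0 = 0, 1/3 · 2/63 = 2/189; with total 1/70.
Hence P(bowl A | data) = (1/270) / (1/70) = 7/27.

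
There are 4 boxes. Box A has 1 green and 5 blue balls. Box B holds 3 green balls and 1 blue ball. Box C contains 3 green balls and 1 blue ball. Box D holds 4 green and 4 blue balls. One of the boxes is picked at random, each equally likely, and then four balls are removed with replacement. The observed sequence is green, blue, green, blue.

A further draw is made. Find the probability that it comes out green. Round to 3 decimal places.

0.573

Compute the likelihood of the observed sequence for each case: P(data | box A) = (1/6)(5/6)(1/6)(5/6) = 0.01929; P(data | box B) = (3/4)(1/4)(3/4)(1/4) = 0.035156; P(data | box C) = (3/4)(1/4)(3/4)(1/4) = 0.035156; P(data | box D) = (4/8)(4/8)(4/8)(4/8) = 0.0625.
Multiplying each by its prior: 1/4 · 0.01929 = 0.0048225, 1/4 · 0.035156 = 0.0087891, 1/4 · 0.035156 = 0.0087891, 1/4 · 0.0625 = 0.015625; these sum to 0.038026.
Dividing through by the total gives posterior P(box A | data) = 0.12682, P(box B | data) = 0.23114, P(box C | data) = 0.23114, P(box D | data) = 0.41091.
The predictive probability is P(green next | data) = (1/6)(0.12682) + (3/4)(0.23114) + (3/4)(0.23114) + (1/2)(0.41091) = 0.57329.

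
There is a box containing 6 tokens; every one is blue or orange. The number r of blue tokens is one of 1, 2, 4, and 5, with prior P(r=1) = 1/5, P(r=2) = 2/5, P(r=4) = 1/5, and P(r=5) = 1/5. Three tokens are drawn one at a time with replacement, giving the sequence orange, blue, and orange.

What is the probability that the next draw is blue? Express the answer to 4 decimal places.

0.3667

For each hypothesis, P(data | H) works out to: P(data | r = 1) = (5/6)(1/6)(5/6) = 25/216; P(data | r = 2) = (4/6)(2/6)(4/6) = 4/27; P(data | r = 4) = (2/6)(4/6)(2/6) = 2/27; P(data | r = 5) = (1/6)(5/6)(1/6) = 5/216.
The prior-weighted likelihoods are 1/5 · 25/216 = 5/216, 2/5 · 4/27 = 8/135, 1/5 · 2/27 = 2/135, 1/5 · 5/216 = 1/216; these sum to 11/108.
Normalising, the posterior is P(r = 1 | data) = 5/22, P(r = 2 | data) = 32/55, P(r = 4 | data) = 8/55, P(r = 5 | data) = 1/22.
So P(blue next | data) = Σ P(blue next | H) P(H | data) = (1/6)(5/22) + (1/3)(32/55) + (2/3)(8/55) + (5/6)(1/22) = 11/30.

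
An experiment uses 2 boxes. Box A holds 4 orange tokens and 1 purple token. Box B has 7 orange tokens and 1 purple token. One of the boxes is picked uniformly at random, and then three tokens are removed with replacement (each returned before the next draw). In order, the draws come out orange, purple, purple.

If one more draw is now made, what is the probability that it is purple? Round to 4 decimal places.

Compute the likelihood of the observed sequence for each case: P(data | box A) = (4/5)(1/5)(1/5) = 0.032; P(data | box B) = (7/8)(1/8)(1/8) = 0.013672.
The prior-weighted likelihoods are 1/2 · 0.032 = 0.016, 1/2 · 0.013672 = 0.0068359; summing to 0.022836.
The posterior is then P(box A | data) = 0.70065, P(box B | data) = 0.29935.
So P(purple next | data) = Σ P(purple next | H) P(H | data) = (1/5)(0.70065) + (1/8)(0.29935) = 0.17755.

0.1775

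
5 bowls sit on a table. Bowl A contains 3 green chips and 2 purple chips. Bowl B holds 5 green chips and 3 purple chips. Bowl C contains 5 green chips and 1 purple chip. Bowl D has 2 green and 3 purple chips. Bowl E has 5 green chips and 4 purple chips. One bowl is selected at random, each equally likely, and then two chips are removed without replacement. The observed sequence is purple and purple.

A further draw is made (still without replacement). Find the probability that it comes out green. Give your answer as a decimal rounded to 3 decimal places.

The likelihood of the observed sequence under each hypothesis: P(data | bowl A) = (2/5)(1/4) = 0.1; P(data | bowl B) = (3/8)(2/7) = 0.10714; P(data | bowl C) = (1/6)(0/5) = 0; P(data | bowl D) = (3/5)(2/4) = 0.3; P(data | bowl E) = (4/9)(3/8) = 0.16667.
Weighting by the prior gives 1/5 · 0.1 = 0.02, 1/5 · 0.10714 = 0.021429, 1/5 · 0 = 0, 1/5 · 0.3 = 0.06, 1/5 · 0.16667 = 0.033333; summing to 0.13476.
Normalising, the posterior is P(bowl A | data) = 0.14841, P(bowl B | data) = 0.15901, P(bowl C | data) = 0, P(bowl D | data) = 0.44523, P(bowl E | data) = 0.24735.
Averaging over the posterior, P(green next | data) = (1)(0.14841) + (5/6)(0.15901) + (2/3)(0.44523) + (5/7)(0.24735) = 0.75442.

0.754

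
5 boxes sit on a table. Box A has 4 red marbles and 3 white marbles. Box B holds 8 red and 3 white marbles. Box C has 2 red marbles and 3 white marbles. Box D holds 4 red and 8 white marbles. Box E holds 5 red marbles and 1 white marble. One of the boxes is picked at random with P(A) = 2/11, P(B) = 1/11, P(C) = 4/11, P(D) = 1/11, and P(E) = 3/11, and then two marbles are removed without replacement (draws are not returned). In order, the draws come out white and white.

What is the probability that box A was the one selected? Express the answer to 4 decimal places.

For each hypothesis, P(data | H) works out to: P(data | box A) = (3/7)(2/6) = 0.14286; P(data | box B) = (3/11)(2/10) = 0.054545; P(data | box C) = (3/5)(2/4) = 0.3; P(data | box D) = (8/12)(7/11) = 0.42424; P(data | box E) = (1/6)(0/5) = 0.
Multiplying each by its prior: 2/11 · 0.14286 = 0.025974, 1/11 · 0.054545 = 0.0049587, 4/11 · 0.3 = 0.10909, 1/11 · 0.42424 = 0.038567, 3/11 · 0 = 0; these sum to 0.17859.
So P(box A | data) = (0.025974) / (0.17859) = 0.14544.

0.1454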